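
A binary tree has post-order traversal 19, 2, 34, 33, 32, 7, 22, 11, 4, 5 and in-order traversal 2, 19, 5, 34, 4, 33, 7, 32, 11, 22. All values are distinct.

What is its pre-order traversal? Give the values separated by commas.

The last element of post-order is the root; it splits in-order into left and right subtrees.
Root 5: left subtree has 2 nodes {2, 19}, right has 7 {34, 4, 33, 7, 32, 11, 22}.
  Root 2: left subtree has 0 nodes { }, right has 1 {19}.
  Root 4: left subtree has 1 node {34}, right has 5 {33, 7, 32, 11, 22}.
    Root 11: left subtree has 3 nodes {33, 7, 32}, right has 1 {22}.
      Root 7: left subtree has 1 node {33}, right has 1 {32}.

5, 2, 19, 4, 34, 11, 7, 33, 32, 22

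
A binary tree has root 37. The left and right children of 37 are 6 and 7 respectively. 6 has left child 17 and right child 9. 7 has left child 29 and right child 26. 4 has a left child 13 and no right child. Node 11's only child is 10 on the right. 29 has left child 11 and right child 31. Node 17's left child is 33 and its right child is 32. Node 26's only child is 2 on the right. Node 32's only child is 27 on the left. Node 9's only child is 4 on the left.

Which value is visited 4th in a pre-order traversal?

Pre-order visits the node, then its left subtree, then its right subtree.
Visit 37.
At 37: go left to 6.
  Visit 6.
  At 6: go left to 17.
    Visit 17.
    At 17: go left to 33.
      33 is a leaf — visit 33.
    At 17: go right to 32.
      Visit 32.
      At 32: go left to 27.
        27 is a leaf — visit 27.
      At 32: no right child.
  At 6: go right to 9.
    Visit 9.
    At 9: go left to 4.
      Visit 4.
      At 4: go left to 13.
        13 is a leaf — visit 13.
      At 4: no right child.
    At 9: no right child.
At 37: go right to 7.
  Visit 7.
  At 7: go left to 29.
    Visit 29.
    At 29: go left to 11.
      Visit 11.
      At 11: no left child.
      At 11: go right to 10.
        10 is a leaf — visit 10.
    At 29: go right to 31.
      31 is a leaf — visit 31.
  At 7: go right to 26.
    Visit 26.
    At 26: no left child.
    At 26: go right to 2.
      2 is a leaf — visit 2.
Full pre-order sequence: 37, 6, 17, 33, 32, 27, 9, 4, 13, 7, 29, 11, 10, 31, 26, 2.

33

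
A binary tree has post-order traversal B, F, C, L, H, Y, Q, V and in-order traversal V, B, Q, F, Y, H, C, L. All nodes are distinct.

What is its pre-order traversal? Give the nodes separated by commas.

V, Q, B, Y, F, H, L, C

The last element of post-order is the root; it splits in-order into left and right subtrees.
Root V: left subtree has 0 nodes { }, right has 7 {B, Q, F, Y, H, C, L}.
  Root Q: left subtree has 1 node {B}, right has 5 {F, Y, H, C, L}.
    Root Y: left subtree has 1 node {F}, right has 3 {H, C, L}.
      Root H: left subtree has 0 nodes { }, right has 2 {C, L}.
        Root L: left subtree has 1 node {C}, right has 0 { }.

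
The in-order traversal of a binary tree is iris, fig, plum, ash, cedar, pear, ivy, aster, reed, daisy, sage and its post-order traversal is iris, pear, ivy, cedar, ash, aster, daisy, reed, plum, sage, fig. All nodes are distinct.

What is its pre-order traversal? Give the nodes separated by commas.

The last element of post-order is the root; it splits in-order into left and right subtrees.
Root fig: left subtree has 1 node {iris}, right has 9 {plum, ash, cedar, pear, ivy, aster, reed, daisy, sage}.
  Root sage: left subtree has 8 nodes {plum, ash, cedar, pear, ivy, aster, reed, daisy}, right has 0 { }.
    Root plum: left subtree has 0 nodes { }, right has 7 {ash, cedar, pear, ivy, aster, reed, daisy}.
      Root reed: left subtree has 5 nodes {ash, cedar, pear, ivy, aster}, right has 1 {daisy}.
        Root aster: left subtree has 4 nodes {ash, cedar, pear, ivy}, right has 0 { }.
          Root ash: left subtree has 0 nodes { }, right has 3 {cedar, pear, ivy}.
            Root cedar: left subtree has 0 nodes { }, right has 2 {pear, ivy}.
              Root ivy: left subtree has 1 node {pear}, right has 0 { }.

fig, iris, sage, plum, reed, aster, ash, cedar, ivy, pear, daisy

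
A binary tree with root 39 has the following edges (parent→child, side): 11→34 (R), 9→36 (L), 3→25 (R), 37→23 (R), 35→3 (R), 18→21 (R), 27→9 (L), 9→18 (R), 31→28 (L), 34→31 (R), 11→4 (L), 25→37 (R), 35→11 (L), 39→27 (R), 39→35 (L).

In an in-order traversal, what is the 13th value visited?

9

In-order visits the left subtree, then the node, then the right subtree.
At 39: go left to 35.
  At 35: go left to 11.
    At 11: go left to 4.
      4 is a leaf — visit 4.
    Visit 11.
    At 11: go right to 34.
      At 34: no left child.
      Visit 34.
      At 34: go right to 31.
        At 31: go left to 28.
          28 is a leaf — visit 28.
        Visit 31.
        At 31: no right child.
  Visit 35.
  At 35: go right to 3.
    At 3: no left child.
    Visit 3.
    At 3: go right to 25.
      At 25: no left child.
      Visit 25.
      At 25: go right to 37.
        At 37: no left child.
        Visit 37.
        At 37: go right to 23.
          23 is a leaf — visit 23.
Visit 39.
At 39: go right to 27.
  At 27: go left to 9.
    At 9: go left to 36.
      36 is a leaf — visit 36.
    Visit 9.
    At 9: go right to 18.
      At 18: no left child.
      Visit 18.
      At 18: go right to 21.
        21 is a leaf — visit 21.
  Visit 27.
  At 27: no right child.
Full in-order sequence: 4, 11, 34, 28, 31, 35, 3, 25, 37, 23, 39, 36, 9, 18, 21, 27.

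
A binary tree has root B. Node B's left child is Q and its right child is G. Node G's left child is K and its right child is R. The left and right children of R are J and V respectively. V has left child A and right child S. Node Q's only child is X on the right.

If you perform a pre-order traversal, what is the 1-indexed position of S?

10

Pre-order visits the node, then its left subtree, then its right subtree.
Visit B.
At B: go left to Q.
  Visit Q.
  At Q: no left child.
  At Q: go right to X.
    X is a leaf — visit X.
At B: go right to G.
  Visit G.
  At G: go left to K.
    K is a leaf — visit K.
  At G: go right to R.
    Visit R.
    At R: go left to J.
      J is a leaf — visit J.
    At R: go right to V.
      Visit V.
      At V: go left to A.
        A is a leaf — visit A.
      At V: go right to S.
        S is a leaf — visit S.
Full pre-order sequence: B, Q, X, G, K, R, J, V, A, S.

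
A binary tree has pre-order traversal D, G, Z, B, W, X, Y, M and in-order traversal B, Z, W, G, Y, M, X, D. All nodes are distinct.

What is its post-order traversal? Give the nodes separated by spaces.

The first element of pre-order is the root; it splits in-order into left and right subtrees.
Root D: left subtree has 7 nodes {B, Z, W, G, Y, M, X}, right has 0 { }.
  Root G: left subtree has 3 nodes {B, Z, W}, right has 3 {Y, M, X}.
    Root Z: left subtree has 1 node {B}, right has 1 {W}.
    Root X: left subtree has 2 nodes {Y, M}, right has 0 { }.
      Root Y: left subtree has 0 nodes { }, right has 1 {M}.

B W Z M Y X G D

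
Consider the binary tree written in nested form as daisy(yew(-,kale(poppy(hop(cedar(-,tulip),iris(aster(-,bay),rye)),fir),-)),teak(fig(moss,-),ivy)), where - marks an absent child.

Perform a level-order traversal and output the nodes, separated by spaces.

daisy yew teak kale fig ivy poppy moss hop fir cedar iris tulip aster rye bay

Level-order visits nodes level by level from the root, left to right within each level.
Level 0: daisy
Level 1: yew, teak
Level 2: kale, fig, ivy
Level 3: poppy, moss
Level 4: hop, fir
Level 5: cedar, iris
Level 6: tulip, aster, rye
Level 7: bay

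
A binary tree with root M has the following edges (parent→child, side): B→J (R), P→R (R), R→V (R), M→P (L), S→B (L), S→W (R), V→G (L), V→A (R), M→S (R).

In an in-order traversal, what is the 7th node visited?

In-order visits the left subtree, then the node, then the right subtree.
At M: go left to P.
  At P: no left child.
  Visit P.
  At P: go right to R.
    At R: no left child.
    Visit R.
    At R: go right to V.
      At V: go left to G.
        G is a leaf — visit G.
      Visit V.
      At V: go right to A.
        A is a leaf — visit A.
Visit M.
At M: go right to S.
  At S: go left to B.
    At B: no left child.
    Visit B.
    At B: go right to J.
      J is a leaf — visit J.
  Visit S.
  At S: go right to W.
    W is a leaf — visit W.
Full in-order sequence: P, R, G, V, A, M, B, J, S, W.

B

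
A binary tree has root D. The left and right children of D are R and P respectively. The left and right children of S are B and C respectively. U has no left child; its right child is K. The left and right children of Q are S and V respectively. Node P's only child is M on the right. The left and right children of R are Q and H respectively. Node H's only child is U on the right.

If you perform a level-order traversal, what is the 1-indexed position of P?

3

Level-order visits nodes level by level from the root, left to right within each level.
Level 0: D
Level 1: R, P
Level 2: Q, H, M
Level 3: S, V, U
Level 4: B, C, K
Full level-order sequence: D, R, P, Q, H, M, S, V, U, B, C, K.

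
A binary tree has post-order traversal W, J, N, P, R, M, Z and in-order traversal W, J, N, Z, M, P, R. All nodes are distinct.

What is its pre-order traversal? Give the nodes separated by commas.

The last element of post-order is the root; it splits in-order into left and right subtrees.
Root Z: left subtree has 3 nodes {W, J, N}, right has 3 {M, P, R}.
  Root N: left subtree has 2 nodes {W, J}, right has 0 { }.
    Root J: left subtree has 1 node {W}, right has 0 { }.
  Root M: left subtree has 0 nodes { }, right has 2 {P, R}.
    Root R: left subtree has 1 node {P}, right has 0 { }.

Z, N, J, W, M, R, P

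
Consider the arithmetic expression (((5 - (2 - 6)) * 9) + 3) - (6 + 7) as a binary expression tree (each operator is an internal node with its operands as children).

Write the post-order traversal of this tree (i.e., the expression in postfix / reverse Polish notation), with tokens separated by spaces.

Post-order on an expression tree gives postfix notation: for each operator, emit left operand, right operand, then the operator.

5 2 6 - - 9 * 3 + 6 7 + -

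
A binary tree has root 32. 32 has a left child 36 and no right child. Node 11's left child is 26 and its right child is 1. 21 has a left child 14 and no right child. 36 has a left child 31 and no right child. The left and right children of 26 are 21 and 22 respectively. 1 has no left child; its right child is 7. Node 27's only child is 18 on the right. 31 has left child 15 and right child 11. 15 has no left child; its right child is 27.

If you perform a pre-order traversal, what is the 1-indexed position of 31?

3

Pre-order visits the node, then its left subtree, then its right subtree.
Visit 32.
At 32: go left to 36.
  Visit 36.
  At 36: go left to 31.
    Visit 31.
    At 31: go left to 15.
      Visit 15.
      At 15: no left child.
      At 15: go right to 27.
        Visit 27.
        At 27: no left child.
        At 27: go right to 18.
          18 is a leaf — visit 18.
    At 31: go right to 11.
      Visit 11.
      At 11: go left to 26.
        Visit 26.
        At 26: go left to 21.
          Visit 21.
          At 21: go left to 14.
            14 is a leaf — visit 14.
          At 21: no right child.
        At 26: go right to 22.
          22 is a leaf — visit 22.
      At 11: go right to 1.
        Visit 1.
        At 1: no left child.
        At 1: go right to 7.
          7 is a leaf — visit 7.
  At 36: no right child.
At 32: no right child.
Full pre-order sequence: 32, 36, 31, 15, 27, 18, 11, 26, 21, 14, 22, 1, 7.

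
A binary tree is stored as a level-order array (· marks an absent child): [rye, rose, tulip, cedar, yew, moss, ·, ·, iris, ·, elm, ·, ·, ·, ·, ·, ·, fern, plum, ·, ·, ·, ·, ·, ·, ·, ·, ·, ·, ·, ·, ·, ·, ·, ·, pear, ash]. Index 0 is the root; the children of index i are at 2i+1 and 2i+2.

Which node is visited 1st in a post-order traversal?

pear

Post-order visits the left subtree, then the right subtree, then the node.
At rye: go left to rose.
  At rose: go left to cedar.
    At cedar: no left child.
    At cedar: go right to iris.
      At iris: go left to fern.
        At fern: go left to pear.
          pear is a leaf — visit pear.
        At fern: go right to ash.
          ash is a leaf — visit ash.
        Visit fern.
      At iris: go right to plum.
        plum is a leaf — visit plum.
      Visit iris.
    Visit cedar.
  At rose: go right to yew.
    At yew: no left child.
    At yew: go right to elm.
      elm is a leaf — visit elm.
    Visit yew.
  Visit rose.
At rye: go right to tulip.
  At tulip: go left to moss.
    moss is a leaf — visit moss.
  At tulip: no right child.
  Visit tulip.
Visit rye.
Full post-order sequence: pear, ash, fern, plum, iris, cedar, elm, yew, rose, moss, tulip, rye.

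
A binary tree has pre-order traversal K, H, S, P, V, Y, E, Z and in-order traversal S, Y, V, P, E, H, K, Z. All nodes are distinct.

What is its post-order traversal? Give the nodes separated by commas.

The first element of pre-order is the root; it splits in-order into left and right subtrees.
Root K: left subtree has 6 nodes {S, Y, V, P, E, H}, right has 1 {Z}.
  Root H: left subtree has 5 nodes {S, Y, V, P, E}, right has 0 { }.
    Root S: left subtree has 0 nodes { }, right has 4 {Y, V, P, E}.
      Root P: left subtree has 2 nodes {Y, V}, right has 1 {E}.
        Root V: left subtree has 1 node {Y}, right has 0 { }.

Y, V, E, P, S, H, Z, K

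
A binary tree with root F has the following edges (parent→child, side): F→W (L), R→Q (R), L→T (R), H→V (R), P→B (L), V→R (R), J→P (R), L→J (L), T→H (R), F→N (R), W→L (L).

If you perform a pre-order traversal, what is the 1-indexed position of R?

Pre-order visits the node, then its left subtree, then its right subtree.
Visit F.
At F: go left to W.
  Visit W.
  At W: go left to L.
    Visit L.
    At L: go left to J.
      Visit J.
      At J: no left child.
      At J: go right to P.
        Visit P.
        At P: go left to B.
          B is a leaf — visit B.
        At P: no right child.
    At L: go right to T.
      Visit T.
      At T: no left child.
      At T: go right to H.
        Visit H.
        At H: no left child.
        At H: go right to V.
          Visit V.
          At V: no left child.
          At V: go right to R.
            Visit R.
            At R: no left child.
            At R: go right to Q.
              Q is a leaf — visit Q.
  At W: no right child.
At F: go right to N.
  N is a leaf — visit N.
Full pre-order sequence: F, W, L, J, P, B, T, H, V, R, Q, N.

10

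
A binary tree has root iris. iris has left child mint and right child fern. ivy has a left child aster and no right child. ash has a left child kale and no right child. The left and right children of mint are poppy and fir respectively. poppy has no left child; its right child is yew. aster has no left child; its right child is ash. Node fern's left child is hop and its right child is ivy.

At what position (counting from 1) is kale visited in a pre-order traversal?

Pre-order visits the node, then its left subtree, then its right subtree.
Visit iris.
At iris: go left to mint.
  Visit mint.
  At mint: go left to poppy.
    Visit poppy.
    At poppy: no left child.
    At poppy: go right to yew.
      yew is a leaf — visit yew.
  At mint: go right to fir.
    fir is a leaf — visit fir.
At iris: go right to fern.
  Visit fern.
  At fern: go left to hop.
    hop is a leaf — visit hop.
  At fern: go right to ivy.
    Visit ivy.
    At ivy: go left to aster.
      Visit aster.
      At aster: no left child.
      At aster: go right to ash.
        Visit ash.
        At ash: go left to kale.
          kale is a leaf — visit kale.
        At ash: no right child.
    At ivy: no right child.
Full pre-order sequence: iris, mint, poppy, yew, fir, fern, hop, ivy, aster, ash, kale.

11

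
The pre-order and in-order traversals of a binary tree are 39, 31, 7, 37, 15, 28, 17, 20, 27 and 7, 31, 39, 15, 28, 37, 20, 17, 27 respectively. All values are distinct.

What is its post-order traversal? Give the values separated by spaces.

7 31 28 15 20 27 17 37 39

The first element of pre-order is the root; it splits in-order into left and right subtrees.
Root 39: left subtree has 2 nodes {7, 31}, right has 6 {15, 28, 37, 20, 17, 27}.
  Root 31: left subtree has 1 node {7}, right has 0 { }.
  Root 37: left subtree has 2 nodes {15, 28}, right has 3 {20, 17, 27}.
    Root 15: left subtree has 0 nodes { }, right has 1 {28}.
    Root 17: left subtree has 1 node {20}, right has 1 {27}.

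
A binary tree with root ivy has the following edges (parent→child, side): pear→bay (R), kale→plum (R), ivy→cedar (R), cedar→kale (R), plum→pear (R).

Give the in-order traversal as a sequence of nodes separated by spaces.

ivy cedar kale plum pear bay

In-order visits the left subtree, then the node, then the right subtree.
At ivy: no left child.
Visit ivy.
At ivy: go right to cedar.
  At cedar: no left child.
  Visit cedar.
  At cedar: go right to kale.
    At kale: no left child.
    Visit kale.
    At kale: go right to plum.
      At plum: no left child.
      Visit plum.
      At plum: go right to pear.
        At pear: no left child.
        Visit pear.
        At pear: go right to bay.
          bay is a leaf — visit bay.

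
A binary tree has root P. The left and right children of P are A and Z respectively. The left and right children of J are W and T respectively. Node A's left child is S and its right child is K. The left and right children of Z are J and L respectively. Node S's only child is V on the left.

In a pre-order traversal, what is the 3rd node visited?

Pre-order visits the node, then its left subtree, then its right subtree.
Visit P.
At P: go left to A.
  Visit A.
  At A: go left to S.
    Visit S.
    At S: go left to V.
      V is a leaf — visit V.
    At S: no right child.
  At A: go right to K.
    K is a leaf — visit K.
At P: go right to Z.
  Visit Z.
  At Z: go left to J.
    Visit J.
    At J: go left to W.
      W is a leaf — visit W.
    At J: go right to T.
      T is a leaf — visit T.
  At Z: go right to L.
    L is a leaf — visit L.
Full pre-order sequence: P, A, S, V, K, Z, J, W, T, L.

S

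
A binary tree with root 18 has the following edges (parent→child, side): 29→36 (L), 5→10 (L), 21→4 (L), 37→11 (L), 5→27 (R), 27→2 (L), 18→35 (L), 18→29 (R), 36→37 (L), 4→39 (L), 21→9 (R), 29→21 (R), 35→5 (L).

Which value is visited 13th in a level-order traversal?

Level-order visits nodes level by level from the root, left to right within each level.
Level 0: 18
Level 1: 35, 29
Level 2: 5, 36, 21
Level 3: 10, 27, 37, 4, 9
Level 4: 2, 11, 39
Full level-order sequence: 18, 35, 29, 5, 36, 21, 10, 27, 37, 4, 9, 2, 11, 39.

11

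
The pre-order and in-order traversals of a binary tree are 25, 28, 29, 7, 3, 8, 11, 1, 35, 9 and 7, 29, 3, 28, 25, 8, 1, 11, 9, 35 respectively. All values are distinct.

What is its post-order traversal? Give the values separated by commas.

The first element of pre-order is the root; it splits in-order into left and right subtrees.
Root 25: left subtree has 4 nodes {7, 29, 3, 28}, right has 5 {8, 1, 11, 9, 35}.
  Root 28: left subtree has 3 nodes {7, 29, 3}, right has 0 { }.
    Root 29: left subtree has 1 node {7}, right has 1 {3}.
  Root 8: left subtree has 0 nodes { }, right has 4 {1, 11, 9, 35}.
    Root 11: left subtree has 1 node {1}, right has 2 {9, 35}.
      Root 35: left subtree has 1 node {9}, right has 0 { }.

7, 3, 29, 28, 1, 9, 35, 11, 8, 25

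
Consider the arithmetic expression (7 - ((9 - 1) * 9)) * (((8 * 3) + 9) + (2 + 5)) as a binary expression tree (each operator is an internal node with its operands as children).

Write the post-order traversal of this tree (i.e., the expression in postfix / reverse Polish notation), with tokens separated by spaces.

Post-order on an expression tree gives postfix notation: for each operator, emit left operand, right operand, then the operator.

7 9 1 - 9 * - 8 3 * 9 + 2 5 + + *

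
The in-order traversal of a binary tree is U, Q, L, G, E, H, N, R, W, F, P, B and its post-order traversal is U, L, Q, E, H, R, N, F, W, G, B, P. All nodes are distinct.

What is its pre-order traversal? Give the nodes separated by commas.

P, G, Q, U, L, W, N, H, E, R, F, B

The last element of post-order is the root; it splits in-order into left and right subtrees.
Root P: left subtree has 10 nodes {U, Q, L, G, E, H, N, R, W, F}, right has 1 {B}.
  Root G: left subtree has 3 nodes {U, Q, L}, right has 6 {E, H, N, R, W, F}.
    Root Q: left subtree has 1 node {U}, right has 1 {L}.
    Root W: left subtree has 4 nodes {E, H, N, R}, right has 1 {F}.
      Root N: left subtree has 2 nodes {E, H}, right has 1 {R}.
        Root H: left subtree has 1 node {E}, right has 0 { }.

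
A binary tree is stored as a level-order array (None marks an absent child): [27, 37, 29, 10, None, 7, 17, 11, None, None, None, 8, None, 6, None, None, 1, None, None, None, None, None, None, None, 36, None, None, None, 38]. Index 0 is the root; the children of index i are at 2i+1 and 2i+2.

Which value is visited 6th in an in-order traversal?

8

In-order visits the left subtree, then the node, then the right subtree.
At 27: go left to 37.
  At 37: go left to 10.
    At 10: go left to 11.
      At 11: no left child.
      Visit 11.
      At 11: go right to 1.
        1 is a leaf — visit 1.
    Visit 10.
    At 10: no right child.
  Visit 37.
  At 37: no right child.
Visit 27.
At 27: go right to 29.
  At 29: go left to 7.
    At 7: go left to 8.
      At 8: no left child.
      Visit 8.
      At 8: go right to 36.
        36 is a leaf — visit 36.
    Visit 7.
    At 7: no right child.
  Visit 29.
  At 29: go right to 17.
    At 17: go left to 6.
      At 6: no left child.
      Visit 6.
      At 6: go right to 38.
        38 is a leaf — visit 38.
    Visit 17.
    At 17: no right child.
Full in-order sequence: 11, 1, 10, 37, 27, 8, 36, 7, 29, 6, 38, 17.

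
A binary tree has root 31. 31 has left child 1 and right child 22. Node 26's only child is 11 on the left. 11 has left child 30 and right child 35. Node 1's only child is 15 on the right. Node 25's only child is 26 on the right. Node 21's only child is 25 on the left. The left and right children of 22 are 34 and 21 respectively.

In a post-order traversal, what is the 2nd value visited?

1

Post-order visits the left subtree, then the right subtree, then the node.
At 31: go left to 1.
  At 1: no left child.
  At 1: go right to 15.
    15 is a leaf — visit 15.
  Visit 1.
At 31: go right to 22.
  At 22: go left to 34.
    34 is a leaf — visit 34.
  At 22: go right to 21.
    At 21: go left to 25.
      At 25: no left child.
      At 25: go right to 26.
        At 26: go left to 11.
          At 11: go left to 30.
            30 is a leaf — visit 30.
          At 11: go right to 35.
            35 is a leaf — visit 35.
          Visit 11.
        At 26: no right child.
        Visit 26.
      Visit 25.
    At 21: no right child.
    Visit 21.
  Visit 22.
Visit 31.
Full post-order sequence: 15, 1, 34, 30, 35, 11, 26, 25, 21, 22, 31.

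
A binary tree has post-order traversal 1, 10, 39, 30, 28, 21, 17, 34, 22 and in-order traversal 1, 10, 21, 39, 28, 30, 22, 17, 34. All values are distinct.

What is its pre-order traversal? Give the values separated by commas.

The last element of post-order is the root; it splits in-order into left and right subtrees.
Root 22: left subtree has 6 nodes {1, 10, 21, 39, 28, 30}, right has 2 {17, 34}.
  Root 21: left subtree has 2 nodes {1, 10}, right has 3 {39, 28, 30}.
    Root 10: left subtree has 1 node {1}, right has 0 { }.
    Root 28: left subtree has 1 node {39}, right has 1 {30}.
  Root 34: left subtree has 1 node {17}, right has 0 { }.

22, 21, 10, 1, 28, 39, 30, 34, 17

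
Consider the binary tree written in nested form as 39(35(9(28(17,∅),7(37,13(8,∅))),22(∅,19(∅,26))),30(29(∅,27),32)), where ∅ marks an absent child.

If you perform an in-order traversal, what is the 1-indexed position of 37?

In-order visits the left subtree, then the node, then the right subtree.
At 39: go left to 35.
  At 35: go left to 9.
    At 9: go left to 28.
      At 28: go left to 17.
        17 is a leaf — visit 17.
      Visit 28.
      At 28: no right child.
    Visit 9.
    At 9: go right to 7.
      At 7: go left to 37.
        37 is a leaf — visit 37.
      Visit 7.
      At 7: go right to 13.
        At 13: go left to 8.
          8 is a leaf — visit 8.
        Visit 13.
        At 13: no right child.
  Visit 35.
  At 35: go right to 22.
    At 22: no left child.
    Visit 22.
    At 22: go right to 19.
      At 19: no left child.
      Visit 19.
      At 19: go right to 26.
        26 is a leaf — visit 26.
Visit 39.
At 39: go right to 30.
  At 30: go left to 29.
    At 29: no left child.
    Visit 29.
    At 29: go right to 27.
      27 is a leaf — visit 27.
  Visit 30.
  At 30: go right to 32.
    32 is a leaf — visit 32.
Full in-order sequence: 17, 28, 9, 37, 7, 8, 13, 35, 22, 19, 26, 39, 29, 27, 30, 32.

4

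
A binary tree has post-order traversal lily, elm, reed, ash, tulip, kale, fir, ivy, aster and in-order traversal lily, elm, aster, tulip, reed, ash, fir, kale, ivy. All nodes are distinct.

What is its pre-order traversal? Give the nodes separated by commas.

aster, elm, lily, ivy, fir, tulip, ash, reed, kale

The last element of post-order is the root; it splits in-order into left and right subtrees.
Root aster: left subtree has 2 nodes {lily, elm}, right has 6 {tulip, reed, ash, fir, kale, ivy}.
  Root elm: left subtree has 1 node {lily}, right has 0 { }.
  Root ivy: left subtree has 5 nodes {tulip, reed, ash, fir, kale}, right has 0 { }.
    Root fir: left subtree has 3 nodes {tulip, reed, ash}, right has 1 {kale}.
      Root tulip: left subtree has 0 nodes { }, right has 2 {reed, ash}.
        Root ash: left subtree has 1 node {reed}, right has 0 { }.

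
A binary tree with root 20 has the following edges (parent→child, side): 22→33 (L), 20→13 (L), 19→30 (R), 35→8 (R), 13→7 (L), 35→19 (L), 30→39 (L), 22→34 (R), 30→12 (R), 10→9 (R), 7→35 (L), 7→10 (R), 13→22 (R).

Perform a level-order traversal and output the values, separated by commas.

20, 13, 7, 22, 35, 10, 33, 34, 19, 8, 9, 30, 39, 12

Level-order visits nodes level by level from the root, left to right within each level.
Level 0: 20
Level 1: 13
Level 2: 7, 22
Level 3: 35, 10, 33, 34
Level 4: 19, 8, 9
Level 5: 30
Level 6: 39, 12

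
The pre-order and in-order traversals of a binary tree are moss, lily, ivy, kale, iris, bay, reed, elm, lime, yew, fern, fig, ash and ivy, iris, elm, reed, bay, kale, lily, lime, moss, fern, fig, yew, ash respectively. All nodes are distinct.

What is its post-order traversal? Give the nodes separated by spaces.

The first element of pre-order is the root; it splits in-order into left and right subtrees.
Root moss: left subtree has 8 nodes {ivy, iris, elm, reed, bay, kale, lily, lime}, right has 4 {fern, fig, yew, ash}.
  Root lily: left subtree has 6 nodes {ivy, iris, elm, reed, bay, kale}, right has 1 {lime}.
    Root ivy: left subtree has 0 nodes { }, right has 5 {iris, elm, reed, bay, kale}.
      Root kale: left subtree has 4 nodes {iris, elm, reed, bay}, right has 0 { }.
        Root iris: left subtree has 0 nodes { }, right has 3 {elm, reed, bay}.
          Root bay: left subtree has 2 nodes {elm, reed}, right has 0 { }.
            Root reed: left subtree has 1 node {elm}, right has 0 { }.
  Root yew: left subtree has 2 nodes {fern, fig}, right has 1 {ash}.
    Root fern: left subtree has 0 nodes { }, right has 1 {fig}.

elm reed bay iris kale ivy lime lily fig fern ash yew moss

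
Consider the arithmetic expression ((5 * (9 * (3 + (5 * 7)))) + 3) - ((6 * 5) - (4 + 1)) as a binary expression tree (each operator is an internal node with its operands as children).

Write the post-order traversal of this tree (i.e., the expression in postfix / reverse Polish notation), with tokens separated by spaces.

Post-order on an expression tree gives postfix notation: for each operator, emit left operand, right operand, then the operator.

5 9 3 5 7 * + * * 3 + 6 5 * 4 1 + - -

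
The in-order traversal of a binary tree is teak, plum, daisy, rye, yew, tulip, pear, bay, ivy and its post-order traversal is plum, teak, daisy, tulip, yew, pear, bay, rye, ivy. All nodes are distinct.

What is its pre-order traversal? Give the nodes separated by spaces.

ivy rye daisy teak plum bay pear yew tulip

The last element of post-order is the root; it splits in-order into left and right subtrees.
Root ivy: left subtree has 8 nodes {teak, plum, daisy, rye, yew, tulip, pear, bay}, right has 0 { }.
  Root rye: left subtree has 3 nodes {teak, plum, daisy}, right has 4 {yew, tulip, pear, bay}.
    Root daisy: left subtree has 2 nodes {teak, plum}, right has 0 { }.
      Root teak: left subtree has 0 nodes { }, right has 1 {plum}.
    Root bay: left subtree has 3 nodes {yew, tulip, pear}, right has 0 { }.
      Root pear: left subtree has 2 nodes {yew, tulip}, right has 0 { }.
        Root yew: left subtree has 0 nodes { }, right has 1 {tulip}.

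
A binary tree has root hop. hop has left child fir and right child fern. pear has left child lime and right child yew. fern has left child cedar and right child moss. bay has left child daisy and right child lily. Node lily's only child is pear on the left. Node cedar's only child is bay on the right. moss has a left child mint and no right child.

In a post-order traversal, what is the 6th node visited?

Post-order visits the left subtree, then the right subtree, then the node.
At hop: go left to fir.
  fir is a leaf — visit fir.
At hop: go right to fern.
  At fern: go left to cedar.
    At cedar: no left child.
    At cedar: go right to bay.
      At bay: go left to daisy.
        daisy is a leaf — visit daisy.
      At bay: go right to lily.
        At lily: go left to pear.
          At pear: go left to lime.
            lime is a leaf — visit lime.
          At pear: go right to yew.
            yew is a leaf — visit yew.
          Visit pear.
        At lily: no right child.
        Visit lily.
      Visit bay.
    Visit cedar.
  At fern: go right to moss.
    At moss: go left to mint.
      mint is a leaf — visit mint.
    At moss: no right child.
    Visit moss.
  Visit fern.
Visit hop.
Full post-order sequence: fir, daisy, lime, yew, pear, lily, bay, cedar, mint, moss, fern, hop.

lily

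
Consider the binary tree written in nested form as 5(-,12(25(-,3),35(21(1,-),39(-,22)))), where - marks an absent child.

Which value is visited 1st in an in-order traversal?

5

In-order visits the left subtree, then the node, then the right subtree.
At 5: no left child.
Visit 5.
At 5: go right to 12.
  At 12: go left to 25.
    At 25: no left child.
    Visit 25.
    At 25: go right to 3.
      3 is a leaf — visit 3.
  Visit 12.
  At 12: go right to 35.
    At 35: go left to 21.
      At 21: go left to 1.
        1 is a leaf — visit 1.
      Visit 21.
      At 21: no right child.
    Visit 35.
    At 35: go right to 39.
      At 39: no left child.
      Visit 39.
      At 39: go right to 22.
        22 is a leaf — visit 22.
Full in-order sequence: 5, 25, 3, 12, 1, 21, 35, 39, 22.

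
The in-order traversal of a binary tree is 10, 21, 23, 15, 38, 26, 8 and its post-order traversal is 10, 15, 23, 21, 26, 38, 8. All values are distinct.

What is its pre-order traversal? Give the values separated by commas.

The last element of post-order is the root; it splits in-order into left and right subtrees.
Root 8: left subtree has 6 nodes {10, 21, 23, 15, 38, 26}, right has 0 { }.
  Root 38: left subtree has 4 nodes {10, 21, 23, 15}, right has 1 {26}.
    Root 21: left subtree has 1 node {10}, right has 2 {23, 15}.
      Root 23: left subtree has 0 nodes { }, right has 1 {15}.

8, 38, 21, 10, 23, 15, 26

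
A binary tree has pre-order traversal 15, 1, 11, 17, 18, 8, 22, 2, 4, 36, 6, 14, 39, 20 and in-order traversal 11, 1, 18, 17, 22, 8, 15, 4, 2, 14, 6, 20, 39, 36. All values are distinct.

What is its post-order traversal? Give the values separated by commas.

The first element of pre-order is the root; it splits in-order into left and right subtrees.
Root 15: left subtree has 6 nodes {11, 1, 18, 17, 22, 8}, right has 7 {4, 2, 14, 6, 20, 39, 36}.
  Root 1: left subtree has 1 node {11}, right has 4 {18, 17, 22, 8}.
    Root 17: left subtree has 1 node {18}, right has 2 {22, 8}.
      Root 8: left subtree has 1 node {22}, right has 0 { }.
  Root 2: left subtree has 1 node {4}, right has 5 {14, 6, 20, 39, 36}.
    Root 36: left subtree has 4 nodes {14, 6, 20, 39}, right has 0 { }.
      Root 6: left subtree has 1 node {14}, right has 2 {20, 39}.
        Root 39: left subtree has 1 node {20}, right has 0 { }.

11, 18, 22, 8, 17, 1, 4, 14, 20, 39, 6, 36, 2, 15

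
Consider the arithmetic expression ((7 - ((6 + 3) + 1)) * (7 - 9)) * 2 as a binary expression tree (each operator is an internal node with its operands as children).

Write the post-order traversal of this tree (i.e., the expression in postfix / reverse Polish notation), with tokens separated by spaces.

Post-order on an expression tree gives postfix notation: for each operator, emit left operand, right operand, then the operator.

7 6 3 + 1 + - 7 9 - * 2 *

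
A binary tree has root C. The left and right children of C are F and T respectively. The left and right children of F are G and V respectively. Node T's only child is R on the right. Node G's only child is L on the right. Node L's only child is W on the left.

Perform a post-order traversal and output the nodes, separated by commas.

W, L, G, V, F, R, T, C

Post-order visits the left subtree, then the right subtree, then the node.
At C: go left to F.
  At F: go left to G.
    At G: no left child.
    At G: go right to L.
      At L: go left to W.
        W is a leaf — visit W.
      At L: no right child.
      Visit L.
    Visit G.
  At F: go right to V.
    V is a leaf — visit V.
  Visit F.
At C: go right to T.
  At T: no left child.
  At T: go right to R.
    R is a leaf — visit R.
  Visit T.
Visit C.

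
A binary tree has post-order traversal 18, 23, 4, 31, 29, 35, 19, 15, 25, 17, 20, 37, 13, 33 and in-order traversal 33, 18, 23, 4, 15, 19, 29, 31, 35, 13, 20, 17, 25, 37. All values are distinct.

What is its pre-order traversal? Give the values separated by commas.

The last element of post-order is the root; it splits in-order into left and right subtrees.
Root 33: left subtree has 0 nodes { }, right has 13 {18, 23, 4, 15, 19, 29, 31, 35, 13, 20, 17, 25, 37}.
  Root 13: left subtree has 8 nodes {18, 23, 4, 15, 19, 29, 31, 35}, right has 4 {20, 17, 25, 37}.
    Root 15: left subtree has 3 nodes {18, 23, 4}, right has 4 {19, 29, 31, 35}.
      Root 4: left subtree has 2 nodes {18, 23}, right has 0 { }.
        Root 23: left subtree has 1 node {18}, right has 0 { }.
      Root 19: left subtree has 0 nodes { }, right has 3 {29, 31, 35}.
        Root 35: left subtree has 2 nodes {29, 31}, right has 0 { }.
          Root 29: left subtree has 0 nodes { }, right has 1 {31}.
    Root 37: left subtree has 3 nodes {20, 17, 25}, right has 0 { }.
      Root 20: left subtree has 0 nodes { }, right has 2 {17, 25}.
        Root 17: left subtree has 0 nodes { }, right has 1 {25}.

33, 13, 15, 4, 23, 18, 19, 35, 29, 31, 37, 20, 17, 25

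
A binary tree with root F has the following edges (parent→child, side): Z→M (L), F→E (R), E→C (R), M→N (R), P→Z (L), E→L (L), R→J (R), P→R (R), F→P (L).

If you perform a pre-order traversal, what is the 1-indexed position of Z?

Pre-order visits the node, then its left subtree, then its right subtree.
Visit F.
At F: go left to P.
  Visit P.
  At P: go left to Z.
    Visit Z.
    At Z: go left to M.
      Visit M.
      At M: no left child.
      At M: go right to N.
        N is a leaf — visit N.
    At Z: no right child.
  At P: go right to R.
    Visit R.
    At R: no left child.
    At R: go right to J.
      J is a leaf — visit J.
At F: go right to E.
  Visit E.
  At E: go left to L.
    L is a leaf — visit L.
  At E: go right to C.
    C is a leaf — visit C.
Full pre-order sequence: F, P, Z, M, N, R, J, E, L, C.

3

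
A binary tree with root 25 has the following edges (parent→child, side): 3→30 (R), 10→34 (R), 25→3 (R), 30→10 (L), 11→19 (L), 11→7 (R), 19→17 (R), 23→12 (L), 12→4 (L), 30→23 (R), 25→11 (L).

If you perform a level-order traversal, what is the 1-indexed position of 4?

12

Level-order visits nodes level by level from the root, left to right within each level.
Level 0: 25
Level 1: 11, 3
Level 2: 19, 7, 30
Level 3: 17, 10, 23
Level 4: 34, 12
Level 5: 4
Full level-order sequence: 25, 11, 3, 19, 7, 30, 17, 10, 23, 34, 12, 4.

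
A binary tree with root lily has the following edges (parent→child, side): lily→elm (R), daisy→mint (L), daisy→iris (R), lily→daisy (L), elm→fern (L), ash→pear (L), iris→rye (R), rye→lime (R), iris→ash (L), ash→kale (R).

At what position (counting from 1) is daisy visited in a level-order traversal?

2

Level-order visits nodes level by level from the root, left to right within each level.
Level 0: lily
Level 1: daisy, elm
Level 2: mint, iris, fern
Level 3: ash, rye
Level 4: pear, kale, lime
Full level-order sequence: lily, daisy, elm, mint, iris, fern, ash, rye, pear, kale, lime.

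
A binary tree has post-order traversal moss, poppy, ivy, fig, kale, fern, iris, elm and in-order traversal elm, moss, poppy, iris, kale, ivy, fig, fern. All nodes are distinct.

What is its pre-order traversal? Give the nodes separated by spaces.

The last element of post-order is the root; it splits in-order into left and right subtrees.
Root elm: left subtree has 0 nodes { }, right has 7 {moss, poppy, iris, kale, ivy, fig, fern}.
  Root iris: left subtree has 2 nodes {moss, poppy}, right has 4 {kale, ivy, fig, fern}.
    Root poppy: left subtree has 1 node {moss}, right has 0 { }.
    Root fern: left subtree has 3 nodes {kale, ivy, fig}, right has 0 { }.
      Root kale: left subtree has 0 nodes { }, right has 2 {ivy, fig}.
        Root fig: left subtree has 1 node {ivy}, right has 0 { }.

elm iris poppy moss fern kale fig ivy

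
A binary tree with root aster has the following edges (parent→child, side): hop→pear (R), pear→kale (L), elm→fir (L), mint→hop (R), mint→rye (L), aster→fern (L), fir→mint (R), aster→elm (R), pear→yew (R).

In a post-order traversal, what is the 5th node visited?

pear

Post-order visits the left subtree, then the right subtree, then the node.
At aster: go left to fern.
  fern is a leaf — visit fern.
At aster: go right to elm.
  At elm: go left to fir.
    At fir: no left child.
    At fir: go right to mint.
      At mint: go left to rye.
        rye is a leaf — visit rye.
      At mint: go right to hop.
        At hop: no left child.
        At hop: go right to pear.
          At pear: go left to kale.
            kale is a leaf — visit kale.
          At pear: go right to yew.
            yew is a leaf — visit yew.
          Visit pear.
        Visit hop.
      Visit mint.
    Visit fir.
  At elm: no right child.
  Visit elm.
Visit aster.
Full post-order sequence: fern, rye, kale, yew, pear, hop, mint, fir, elm, aster.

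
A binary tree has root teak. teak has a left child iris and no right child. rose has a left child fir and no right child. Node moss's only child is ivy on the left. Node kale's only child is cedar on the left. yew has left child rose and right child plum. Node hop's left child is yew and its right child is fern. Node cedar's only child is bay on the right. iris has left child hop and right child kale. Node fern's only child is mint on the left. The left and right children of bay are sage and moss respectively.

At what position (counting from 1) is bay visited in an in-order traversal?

In-order visits the left subtree, then the node, then the right subtree.
At teak: go left to iris.
  At iris: go left to hop.
    At hop: go left to yew.
      At yew: go left to rose.
        At rose: go left to fir.
          fir is a leaf — visit fir.
        Visit rose.
        At rose: no right child.
      Visit yew.
      At yew: go right to plum.
        plum is a leaf — visit plum.
    Visit hop.
    At hop: go right to fern.
      At fern: go left to mint.
        mint is a leaf — visit mint.
      Visit fern.
      At fern: no right child.
  Visit iris.
  At iris: go right to kale.
    At kale: go left to cedar.
      At cedar: no left child.
      Visit cedar.
      At cedar: go right to bay.
        At bay: go left to sage.
          sage is a leaf — visit sage.
        Visit bay.
        At bay: go right to moss.
          At moss: go left to ivy.
            ivy is a leaf — visit ivy.
          Visit moss.
          At moss: no right child.
    Visit kale.
    At kale: no right child.
Visit teak.
At teak: no right child.
Full in-order sequence: fir, rose, yew, plum, hop, mint, fern, iris, cedar, sage, bay, ivy, moss, kale, teak.

11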